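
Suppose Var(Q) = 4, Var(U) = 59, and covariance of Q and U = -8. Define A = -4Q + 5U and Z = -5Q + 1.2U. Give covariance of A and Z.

covariance of A and Z = 672.4

By bilinearity, covariance of A and Z = ac·Var(Q) + bd·Var(U) + (ad+bc)·covariance of Q and U, with a=-4, b=5, c=-5, d=1.2.
ac·Var(Q) = (-4)·(-5)·4 = 80
bd·Var(U) = 5·1.2·59 = 354
(ad+bc)·covariance of Q and U = (-29.8)·(-8) = 238.4
covariance of A and Z = 80 + 354 + 238.4 = 672.4.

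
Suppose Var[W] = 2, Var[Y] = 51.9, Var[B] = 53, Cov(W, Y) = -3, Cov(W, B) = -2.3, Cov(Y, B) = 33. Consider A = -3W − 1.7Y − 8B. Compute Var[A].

Var[A] = 4316.591

Var[A] = a²·Var[W] + b²·Var[Y] + c²·Var[B] + 2ab·Cov(W, Y) + 2ac·Cov(W, B) + 2bc·Cov(Y, B), with a = -3, b = -1.7, c = -8.
= 18 + 149.991 + 3392 + (-30.6) + (-110.4) + 897.6
= 4316.591.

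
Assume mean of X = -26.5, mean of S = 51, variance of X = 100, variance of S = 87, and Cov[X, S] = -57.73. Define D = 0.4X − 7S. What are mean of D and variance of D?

mean of D = 0.4·mean of X + (-7)·mean of S = 0.4·(-26.5) + (-7)·51 = -367.6.
variance of D = a²·variance of X + b²·variance of S + 2ab·Cov[X, S] with a = 0.4, b = -7.
= 0.4²·100 + (-7)²·87 + 2·0.4·(-7)·(-57.73)
= 16 + 4263 + 323.288 = 4602.288.

mean of D = -367.6, variance of D = 4602.288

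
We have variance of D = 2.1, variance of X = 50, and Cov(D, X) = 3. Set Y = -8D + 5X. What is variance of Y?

variance of Y = 1144.4

variance of Y = a²·variance of D + b²·variance of X + 2ab·Cov(D, X) with a = -8, b = 5.
= (-8)²·2.1 + 5²·50 + 2·(-8)·5·3
= 134.4 + 1250 + (-240) = 1144.4.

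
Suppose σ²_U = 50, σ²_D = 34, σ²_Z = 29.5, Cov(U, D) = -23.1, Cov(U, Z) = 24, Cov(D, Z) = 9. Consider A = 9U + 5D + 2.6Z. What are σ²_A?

σ²_A = 4377.62

σ²_A = a²·σ²_U + b²·σ²_D + c²·σ²_Z + 2ab·Cov(U, D) + 2ac·Cov(U, Z) + 2bc·Cov(D, Z), with a = 9, b = 5, c = 2.6.
= 4050 + 850 + 199.42 + (-2079) + 1123.2 + 234
= 4377.62.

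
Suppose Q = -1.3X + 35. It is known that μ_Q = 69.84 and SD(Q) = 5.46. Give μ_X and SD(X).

From Q = -1.3X + 35: μ_Q = a·μ_X + b, so μ_X = (μ_Q − b)/a = (69.84 − 35)/(-1.3) = -26.8.
SD(Q) = |a|·SD(X), so SD(X) = 5.46/|-1.3| = 4.2.

μ_X = -26.8, SD(X) = 4.2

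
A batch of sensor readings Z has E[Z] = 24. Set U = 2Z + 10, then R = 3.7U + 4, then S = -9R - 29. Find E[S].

E[S] = -1996.4

E[U] = 2·24 + 10 = 58.
E[R] = 3.7·58 + 4 = 218.6.
E[S] = (-9)·218.6 + (-29) = -1996.4.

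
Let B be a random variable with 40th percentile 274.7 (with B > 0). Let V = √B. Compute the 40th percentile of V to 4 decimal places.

40th percentile of V = 16.5741

√B is increasing, so P_{40}(V) = g(P_{40}(B)) ≈ 16.5741.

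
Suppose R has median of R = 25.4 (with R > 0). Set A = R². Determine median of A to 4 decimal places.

median of A = 645.16

R² is monotone on this domain, so median of A = square(25.4) = 645.16.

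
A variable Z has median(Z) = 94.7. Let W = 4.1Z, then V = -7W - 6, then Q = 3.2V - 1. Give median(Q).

median(W) = 4.1·94.7 = 388.27.
median(V) = (-7)·388.27 + (-6) = -2723.89.
median(Q) = 3.2·(-2723.89) + (-1) = -8717.448.

median(Q) = -8717.448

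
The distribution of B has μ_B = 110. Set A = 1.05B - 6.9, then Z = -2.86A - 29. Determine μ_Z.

μ_Z = -339.596

μ_A = 1.05·110 + (-6.9) = 108.6.
μ_Z = (-2.86)·108.6 + (-29) = -339.596.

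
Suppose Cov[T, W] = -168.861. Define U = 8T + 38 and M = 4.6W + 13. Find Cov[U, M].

Cov[U, M] = -6214.0848

Cov[U, M] = a·c·Cov[T, W] = 8·4.6·(-168.861) = -6214.0848. Additive constants drop out.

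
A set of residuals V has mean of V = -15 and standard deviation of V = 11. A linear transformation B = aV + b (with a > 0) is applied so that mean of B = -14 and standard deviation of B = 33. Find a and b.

standard deviation of B = a·standard deviation of V (a > 0), so a = 33/11 = 3.
mean of B = a·mean of V + b, so b = -14 − 3·(-15) = 31.

a = 3, b = 31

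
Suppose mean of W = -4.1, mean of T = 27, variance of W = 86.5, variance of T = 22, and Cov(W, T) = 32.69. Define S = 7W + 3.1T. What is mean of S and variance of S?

mean of S = 55, variance of S = 5868.666

mean of S = 7·mean of W + 3.1·mean of T = 7·(-4.1) + 3.1·27 = 55.
variance of S = a²·variance of W + b²·variance of T + 2ab·Cov(W, T) with a = 7, b = 3.1.
= 7²·86.5 + 3.1²·22 + 2·7·3.1·32.69
= 4238.5 + 211.42 + 1418.746 = 5868.666.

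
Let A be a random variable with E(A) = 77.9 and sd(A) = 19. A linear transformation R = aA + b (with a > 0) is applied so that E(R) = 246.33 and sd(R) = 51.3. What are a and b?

sd(R) = a·sd(A) (a > 0), so a = 51.3/19 = 2.7.
E(R) = a·E(A) + b, so b = 246.33 − 2.7·77.9 = 36.

a = 2.7, b = 36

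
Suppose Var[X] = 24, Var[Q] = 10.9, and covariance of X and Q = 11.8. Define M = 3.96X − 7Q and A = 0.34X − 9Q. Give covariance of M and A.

By bilinearity, covariance of M and A = ac·Var[X] + bd·Var[Q] + (ad+bc)·covariance of X and Q, with a=3.96, b=-7, c=0.34, d=-9.
ac·Var[X] = 3.96·0.34·24 = 32.3136
bd·Var[Q] = (-7)·(-9)·10.9 = 686.7
(ad+bc)·covariance of X and Q = (-38.02)·11.8 = -448.636
covariance of M and A = 32.3136 + 686.7 + (-448.636) = 270.3776.

covariance of M and A = 270.3776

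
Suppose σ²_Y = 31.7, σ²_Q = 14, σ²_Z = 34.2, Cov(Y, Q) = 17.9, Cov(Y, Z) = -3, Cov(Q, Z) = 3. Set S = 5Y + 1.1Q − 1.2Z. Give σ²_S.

σ²_S = a²·σ²_Y + b²·σ²_Q + c²·σ²_Z + 2ab·Cov(Y, Q) + 2ac·Cov(Y, Z) + 2bc·Cov(Q, Z), with a = 5, b = 1.1, c = -1.2.
= 792.5 + 16.94 + 49.248 + 196.9 + 36 + (-7.92)
= 1083.668.

σ²_S = 1083.668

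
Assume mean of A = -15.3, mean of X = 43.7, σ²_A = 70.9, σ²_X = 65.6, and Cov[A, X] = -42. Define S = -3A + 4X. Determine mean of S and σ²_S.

mean of S = 220.7, σ²_S = 2695.7

mean of S = (-3)·mean of A + 4·mean of X = (-3)·(-15.3) + 4·43.7 = 220.7.
σ²_S = a²·σ²_A + b²·σ²_X + 2ab·Cov[A, X] with a = -3, b = 4.
= (-3)²·70.9 + 4²·65.6 + 2·(-3)·4·(-42)
= 638.1 + 1049.6 + 1008 = 2695.7.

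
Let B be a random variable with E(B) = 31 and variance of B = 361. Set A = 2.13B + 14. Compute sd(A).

sd(A) = 40.47

A = 2.13B + 14 is linear with a = 2.13, b = 14.
sd(B) = √361 = 19.
sd(A) = |a|·sd(B) = |2.13|·19 = 40.47.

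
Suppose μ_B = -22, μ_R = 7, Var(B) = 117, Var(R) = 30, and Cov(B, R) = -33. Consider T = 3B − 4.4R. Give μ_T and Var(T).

μ_T = -96.8, Var(T) = 2505

μ_T = 3·μ_B + (-4.4)·μ_R = 3·(-22) + (-4.4)·7 = -96.8.
Var(T) = a²·Var(B) + b²·Var(R) + 2ab·Cov(B, R) with a = 3, b = -4.4.
= 3²·117 + (-4.4)²·30 + 2·3·(-4.4)·(-33)
= 1053 + 580.8 + 871.2 = 2505.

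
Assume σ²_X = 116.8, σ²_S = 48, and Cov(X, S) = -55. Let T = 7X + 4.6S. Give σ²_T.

σ²_T = a²·σ²_X + b²·σ²_S + 2ab·Cov(X, S) with a = 7, b = 4.6.
= 7²·116.8 + 4.6²·48 + 2·7·4.6·(-55)
= 5723.2 + 1015.68 + (-3542) = 3196.88.

σ²_T = 3196.88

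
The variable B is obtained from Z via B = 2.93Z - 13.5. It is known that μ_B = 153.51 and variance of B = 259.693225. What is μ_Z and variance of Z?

From B = 2.93Z - 13.5: μ_B = a·μ_Z + b, so μ_Z = (μ_B − b)/a = (153.51 − (-13.5))/2.93 = 57.
variance of B = a²·variance of Z, so variance of Z = 259.693225/2.93² = 30.25.

μ_Z = 57, variance of Z = 30.25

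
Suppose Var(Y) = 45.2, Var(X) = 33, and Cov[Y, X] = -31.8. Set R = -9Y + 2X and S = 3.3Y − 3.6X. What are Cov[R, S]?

Cov[R, S] = -2820.24

By bilinearity, Cov[R, S] = ac·Var(Y) + bd·Var(X) + (ad+bc)·Cov[Y, X], with a=-9, b=2, c=3.3, d=-3.6.
ac·Var(Y) = (-9)·3.3·45.2 = -1342.44
bd·Var(X) = 2·(-3.6)·33 = -237.6
(ad+bc)·Cov[Y, X] = (39)·(-31.8) = -1240.2
Cov[R, S] = -1342.44 + (-237.6) + (-1240.2) = -2820.24.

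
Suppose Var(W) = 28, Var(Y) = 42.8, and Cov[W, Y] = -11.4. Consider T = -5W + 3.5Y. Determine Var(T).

Var(T) = a²·Var(W) + b²·Var(Y) + 2ab·Cov[W, Y] with a = -5, b = 3.5.
= (-5)²·28 + 3.5²·42.8 + 2·(-5)·3.5·(-11.4)
= 700 + 524.3 + 399 = 1623.3.

Var(T) = 1623.3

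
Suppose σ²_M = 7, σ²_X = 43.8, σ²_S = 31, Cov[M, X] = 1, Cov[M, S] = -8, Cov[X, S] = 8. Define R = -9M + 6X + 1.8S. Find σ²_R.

σ²_R = a²·σ²_M + b²·σ²_X + c²·σ²_S + 2ab·Cov[M, X] + 2ac·Cov[M, S] + 2bc·Cov[X, S], with a = -9, b = 6, c = 1.8.
= 567 + 1576.8 + 100.44 + (-108) + 259.2 + 172.8
= 2568.24.

σ²_R = 2568.24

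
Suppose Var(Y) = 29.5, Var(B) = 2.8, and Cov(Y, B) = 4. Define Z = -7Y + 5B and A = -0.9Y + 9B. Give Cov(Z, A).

By bilinearity, Cov(Z, A) = ac·Var(Y) + bd·Var(B) + (ad+bc)·Cov(Y, B), with a=-7, b=5, c=-0.9, d=9.
ac·Var(Y) = (-7)·(-0.9)·29.5 = 185.85
bd·Var(B) = 5·9·2.8 = 126
(ad+bc)·Cov(Y, B) = (-67.5)·4 = -270
Cov(Z, A) = 185.85 + 126 + (-270) = 41.85.

Cov(Z, A) = 41.85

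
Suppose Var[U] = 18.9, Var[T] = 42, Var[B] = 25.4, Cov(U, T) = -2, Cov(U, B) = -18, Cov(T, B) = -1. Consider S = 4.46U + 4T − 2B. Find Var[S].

Var[S] = a²·Var[U] + b²·Var[T] + c²·Var[B] + 2ab·Cov(U, T) + 2ac·Cov(U, B) + 2bc·Cov(T, B), with a = 4.46, b = 4, c = -2.
= 375.95124 + 672 + 101.6 + (-71.36) + 321.12 + 16
= 1415.31124.

Var[S] = 1415.31124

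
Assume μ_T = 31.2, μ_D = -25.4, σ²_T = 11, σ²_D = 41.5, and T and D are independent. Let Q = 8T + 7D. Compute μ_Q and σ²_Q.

μ_Q = 71.8, σ²_Q = 2737.5

μ_Q = 8·μ_T + 7·μ_D = 8·31.2 + 7·(-25.4) = 71.8.
σ²_Q = a²·σ²_T + b²·σ²_D + 2ab·covariance of T and D with a = 8, b = 7.
Independence gives covariance of T and D = 0.
= 8²·11 + 7²·41.5 + 2·8·7·0
= 704 + 2033.5 + 0 = 2737.5.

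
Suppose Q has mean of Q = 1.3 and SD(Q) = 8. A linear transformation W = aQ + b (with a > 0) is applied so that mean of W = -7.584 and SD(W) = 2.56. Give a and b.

a = 0.32, b = -8

SD(W) = a·SD(Q) (a > 0), so a = 2.56/8 = 0.32.
mean of W = a·mean of Q + b, so b = -7.584 − 0.32·1.3 = -8.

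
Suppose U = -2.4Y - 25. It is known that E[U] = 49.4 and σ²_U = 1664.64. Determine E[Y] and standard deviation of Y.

From U = -2.4Y - 25: E[U] = a·E[Y] + b, so E[Y] = (E[U] − b)/a = (49.4 − (-25))/(-2.4) = -31.
standard deviation of U = √1664.64 = 40.8.
standard deviation of U = |a|·standard deviation of Y, so standard deviation of Y = 40.8/|-2.4| = 17.

E[Y] = -31, standard deviation of Y = 17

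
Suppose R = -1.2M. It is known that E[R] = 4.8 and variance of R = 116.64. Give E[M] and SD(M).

E[M] = -4, SD(M) = 9

From R = -1.2M: E[R] = a·E[M] + b, so E[M] = (E[R] − b)/a = (4.8 − 0)/(-1.2) = -4.
SD(R) = √116.64 = 10.8.
SD(R) = |a|·SD(M), so SD(M) = 10.8/|-1.2| = 9.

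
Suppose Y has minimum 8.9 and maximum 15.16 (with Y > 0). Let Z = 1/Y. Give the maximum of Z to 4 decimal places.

max(Z) = 0.1124

1/Y is decreasing on this domain, so max(Z) comes from min(Y) = 8.9: max(Z) = 1/(8.9) ≈ 0.1124.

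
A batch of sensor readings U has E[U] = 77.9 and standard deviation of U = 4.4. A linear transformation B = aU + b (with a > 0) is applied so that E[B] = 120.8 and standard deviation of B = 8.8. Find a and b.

standard deviation of B = a·standard deviation of U (a > 0), so a = 8.8/4.4 = 2.
E[B] = a·E[U] + b, so b = 120.8 − 2·77.9 = -35.

a = 2, b = -35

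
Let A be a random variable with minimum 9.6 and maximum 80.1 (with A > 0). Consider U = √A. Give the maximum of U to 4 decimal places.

√A is increasing on this domain, so max(U) comes from max(A) = 80.1: max(U) = √(80.1) ≈ 8.9499.

max(U) = 8.9499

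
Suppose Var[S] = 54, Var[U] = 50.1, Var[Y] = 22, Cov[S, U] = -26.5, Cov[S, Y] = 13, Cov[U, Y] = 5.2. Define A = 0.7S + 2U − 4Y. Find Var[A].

Var[A] = 348.66

Var[A] = a²·Var[S] + b²·Var[U] + c²·Var[Y] + 2ab·Cov[S, U] + 2ac·Cov[S, Y] + 2bc·Cov[U, Y], with a = 0.7, b = 2, c = -4.
= 26.46 + 200.4 + 352 + (-74.2) + (-72.8) + (-83.2)
= 348.66.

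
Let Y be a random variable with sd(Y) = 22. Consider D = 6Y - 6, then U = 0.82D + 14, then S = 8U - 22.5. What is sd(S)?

sd(D) = |6|·22 = 132.
sd(U) = |0.82|·132 = 108.24.
sd(S) = |8|·108.24 = 865.92.

sd(S) = 865.92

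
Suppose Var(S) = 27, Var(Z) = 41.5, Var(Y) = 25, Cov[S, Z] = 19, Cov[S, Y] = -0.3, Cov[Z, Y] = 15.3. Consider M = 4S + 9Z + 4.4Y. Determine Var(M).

Var(M) = 6846.7

Var(M) = a²·Var(S) + b²·Var(Z) + c²·Var(Y) + 2ab·Cov[S, Z] + 2ac·Cov[S, Y] + 2bc·Cov[Z, Y], with a = 4, b = 9, c = 4.4.
= 432 + 3361.5 + 484 + 1368 + (-10.56) + 1211.76
= 6846.7.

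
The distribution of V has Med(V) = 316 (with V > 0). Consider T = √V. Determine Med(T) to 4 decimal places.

√V is monotone on this domain, so Med(T) = √(316) ≈ 17.7764.

Med(T) = 17.7764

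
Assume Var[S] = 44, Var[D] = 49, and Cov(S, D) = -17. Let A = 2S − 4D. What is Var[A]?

Var[A] = a²·Var[S] + b²·Var[D] + 2ab·Cov(S, D) with a = 2, b = -4.
= 2²·44 + (-4)²·49 + 2·2·(-4)·(-17)
= 176 + 784 + 272 = 1232.

Var[A] = 1232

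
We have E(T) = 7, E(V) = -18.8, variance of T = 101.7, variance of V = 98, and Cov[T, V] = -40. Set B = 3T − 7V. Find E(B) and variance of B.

E(B) = 3·E(T) + (-7)·E(V) = 3·7 + (-7)·(-18.8) = 152.6.
variance of B = a²·variance of T + b²·variance of V + 2ab·Cov[T, V] with a = 3, b = -7.
= 3²·101.7 + (-7)²·98 + 2·3·(-7)·(-40)
= 915.3 + 4802 + 1680 = 7397.3.

E(B) = 152.6, variance of B = 7397.3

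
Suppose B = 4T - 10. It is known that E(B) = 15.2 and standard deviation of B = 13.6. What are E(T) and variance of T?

E(T) = 6.3, variance of T = 11.56

From B = 4T - 10: E(B) = a·E(T) + b, so E(T) = (E(B) − b)/a = (15.2 − (-10))/4 = 6.3.
variance of B = 13.6² = 184.96.
variance of B = a²·variance of T, so variance of T = 184.96/4² = 11.56.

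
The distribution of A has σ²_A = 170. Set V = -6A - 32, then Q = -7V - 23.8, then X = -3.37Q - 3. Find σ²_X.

σ²_X = 3405707.172

σ²_V = (-6)²·170 = 6120.
σ²_Q = (-7)²·6120 = 299880.
σ²_X = (-3.37)²·299880 = 3405707.172.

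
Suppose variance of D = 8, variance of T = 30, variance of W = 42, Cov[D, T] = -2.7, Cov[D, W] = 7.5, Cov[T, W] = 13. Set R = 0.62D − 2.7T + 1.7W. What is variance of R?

variance of R = a²·variance of D + b²·variance of T + c²·variance of W + 2ab·Cov[D, T] + 2ac·Cov[D, W] + 2bc·Cov[T, W], with a = 0.62, b = -2.7, c = 1.7.
= 3.0752 + 218.7 + 121.38 + 9.0396 + 15.81 + (-119.34)
= 248.6648.

variance of R = 248.6648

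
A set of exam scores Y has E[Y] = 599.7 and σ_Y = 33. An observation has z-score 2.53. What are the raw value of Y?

Y = E[Y] + z·σ_Y = 599.7 + 2.53·33 = 683.19.

Y = 683.19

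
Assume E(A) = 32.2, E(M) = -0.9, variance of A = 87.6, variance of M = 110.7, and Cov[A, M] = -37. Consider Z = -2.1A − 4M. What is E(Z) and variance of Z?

E(Z) = (-2.1)·E(A) + (-4)·E(M) = (-2.1)·32.2 + (-4)·(-0.9) = -64.02.
variance of Z = a²·variance of A + b²·variance of M + 2ab·Cov[A, M] with a = -2.1, b = -4.
= (-2.1)²·87.6 + (-4)²·110.7 + 2·(-2.1)·(-4)·(-37)
= 386.316 + 1771.2 + (-621.6) = 1535.916.

E(Z) = -64.02, variance of Z = 1535.916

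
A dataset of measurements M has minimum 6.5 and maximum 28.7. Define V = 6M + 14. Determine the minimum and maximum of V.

a = 6 > 0, so min(V) = a·min(M)+b = 6·6.5 + 14 = 53 and max(V) = 6·28.7 + 14 = 186.2.

min(V) = 53, max(V) = 186.2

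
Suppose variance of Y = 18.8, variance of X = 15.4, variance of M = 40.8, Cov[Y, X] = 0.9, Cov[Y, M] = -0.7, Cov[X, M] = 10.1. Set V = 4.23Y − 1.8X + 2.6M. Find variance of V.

variance of V = a²·variance of Y + b²·variance of X + c²·variance of M + 2ab·Cov[Y, X] + 2ac·Cov[Y, M] + 2bc·Cov[X, M], with a = 4.23, b = -1.8, c = 2.6.
= 336.38652 + 49.896 + 275.808 + (-13.7052) + (-15.3972) + (-94.536)
= 538.45212.

variance of V = 538.45212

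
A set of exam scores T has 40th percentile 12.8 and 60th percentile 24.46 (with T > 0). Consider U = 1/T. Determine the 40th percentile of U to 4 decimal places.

40th percentile of U = 0.0409

1/T is decreasing on T > 0, so percentile order reverses: P_{40}(U) uses P_{60}(T) = 24.46.
P_{40}(U) = 1/24.46 ≈ 0.0409.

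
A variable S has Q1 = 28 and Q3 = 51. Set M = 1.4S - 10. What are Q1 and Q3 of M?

a = 1.4 > 0: Q1(M) = a·Q1(S)+b = 29.2, Q3(M) = a·Q3(S)+b = 61.4.

Q1(M) = 29.2, Q3(M) = 61.4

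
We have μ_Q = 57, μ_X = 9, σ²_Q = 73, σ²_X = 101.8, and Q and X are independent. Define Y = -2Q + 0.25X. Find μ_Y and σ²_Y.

μ_Y = (-2)·μ_Q + 0.25·μ_X = (-2)·57 + 0.25·9 = -111.75.
σ²_Y = a²·σ²_Q + b²·σ²_X + 2ab·covariance of Q and X with a = -2, b = 0.25.
Independence gives covariance of Q and X = 0.
= (-2)²·73 + 0.25²·101.8 + 2·(-2)·0.25·0
= 292 + 6.3625 + 0 = 298.3625.

μ_Y = -111.75, σ²_Y = 298.3625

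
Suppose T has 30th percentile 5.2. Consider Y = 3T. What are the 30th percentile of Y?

30th percentile of Y = 15.6

Since a = 3 > 0 the transformation is increasing, so the 30th percentile of Y = a·(P_{30} of T) + b = 3·5.2 = 15.6.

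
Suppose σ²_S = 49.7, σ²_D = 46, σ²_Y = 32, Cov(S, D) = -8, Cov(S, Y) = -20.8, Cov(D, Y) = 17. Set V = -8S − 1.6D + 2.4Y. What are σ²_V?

σ²_V = a²·σ²_S + b²·σ²_D + c²·σ²_Y + 2ab·Cov(S, D) + 2ac·Cov(S, Y) + 2bc·Cov(D, Y), with a = -8, b = -1.6, c = 2.4.
= 3180.8 + 117.76 + 184.32 + (-204.8) + 798.72 + (-130.56)
= 3946.24.

σ²_V = 3946.24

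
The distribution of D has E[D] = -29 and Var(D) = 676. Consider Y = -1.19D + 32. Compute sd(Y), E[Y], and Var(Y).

Y = -1.19D + 32 is linear with a = -1.19, b = 32.
sd(D) = √676 = 26.
sd(Y) = |a|·sd(D) = |-1.19|·26 = 30.94.
E[Y] = a·E[D] + b = (-1.19)·(-29) + 32 = 66.51.
Var(Y) = a²·Var(D) = (-1.19)²·676 = 957.2836 (the additive constant 32 does not affect variance).

sd(Y) = 30.94, E[Y] = 66.51, Var(Y) = 957.2836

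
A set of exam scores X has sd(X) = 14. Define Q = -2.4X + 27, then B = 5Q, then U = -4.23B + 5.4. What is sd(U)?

sd(U) = 710.64

sd(Q) = |-2.4|·14 = 33.6.
sd(B) = |5|·33.6 = 168.
sd(U) = |-4.23|·168 = 710.64.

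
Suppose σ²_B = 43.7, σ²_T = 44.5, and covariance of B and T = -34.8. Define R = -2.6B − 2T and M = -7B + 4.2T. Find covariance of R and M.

covariance of R and M = 314.356

By bilinearity, covariance of R and M = ac·σ²_B + bd·σ²_T + (ad+bc)·covariance of B and T, with a=-2.6, b=-2, c=-7, d=4.2.
ac·σ²_B = (-2.6)·(-7)·43.7 = 795.34
bd·σ²_T = (-2)·4.2·44.5 = -373.8
(ad+bc)·covariance of B and T = (3.08)·(-34.8) = -107.184
covariance of R and M = 795.34 + (-373.8) + (-107.184) = 314.356.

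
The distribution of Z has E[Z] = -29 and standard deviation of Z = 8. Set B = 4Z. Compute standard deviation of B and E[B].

standard deviation of B = 32, E[B] = -116

B = 4Z is linear with a = 4, b = 0.
standard deviation of B = |a|·standard deviation of Z = |4|·8 = 32.
E[B] = a·E[Z] + b = 4·(-29) = -116.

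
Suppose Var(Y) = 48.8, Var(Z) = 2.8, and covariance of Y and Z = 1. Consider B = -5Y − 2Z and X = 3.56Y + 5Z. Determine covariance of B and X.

By bilinearity, covariance of B and X = ac·Var(Y) + bd·Var(Z) + (ad+bc)·covariance of Y and Z, with a=-5, b=-2, c=3.56, d=5.
ac·Var(Y) = (-5)·3.56·48.8 = -868.64
bd·Var(Z) = (-2)·5·2.8 = -28
(ad+bc)·covariance of Y and Z = (-32.12)·1 = -32.12
covariance of B and X = -868.64 + (-28) + (-32.12) = -928.76.

covariance of B and X = -928.76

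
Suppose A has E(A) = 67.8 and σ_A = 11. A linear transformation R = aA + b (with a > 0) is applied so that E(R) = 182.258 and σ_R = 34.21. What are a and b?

σ_R = a·σ_A (a > 0), so a = 34.21/11 = 3.11.
E(R) = a·E(A) + b, so b = 182.258 − 3.11·67.8 = -28.6.

a = 3.11, b = -28.6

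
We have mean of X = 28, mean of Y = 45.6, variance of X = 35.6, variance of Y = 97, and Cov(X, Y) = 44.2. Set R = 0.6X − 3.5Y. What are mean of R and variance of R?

mean of R = 0.6·mean of X + (-3.5)·mean of Y = 0.6·28 + (-3.5)·45.6 = -142.8.
variance of R = a²·variance of X + b²·variance of Y + 2ab·Cov(X, Y) with a = 0.6, b = -3.5.
= 0.6²·35.6 + (-3.5)²·97 + 2·0.6·(-3.5)·44.2
= 12.816 + 1188.25 + (-185.64) = 1015.426.

mean of R = -142.8, variance of R = 1015.426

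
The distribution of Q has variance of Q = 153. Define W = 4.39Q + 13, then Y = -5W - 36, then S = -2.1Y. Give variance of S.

variance of S = 325086.600825

variance of W = 4.39²·153 = 2948.6313.
variance of Y = (-5)²·2948.6313 = 73715.7825.
variance of S = (-2.1)²·73715.7825 = 325086.600825.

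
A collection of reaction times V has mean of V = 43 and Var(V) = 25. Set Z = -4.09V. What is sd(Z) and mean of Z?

sd(Z) = 20.45, mean of Z = -175.87

Z = -4.09V is linear with a = -4.09, b = 0.
sd(V) = √25 = 5.
sd(Z) = |a|·sd(V) = |-4.09|·5 = 20.45.
mean of Z = a·mean of V + b = (-4.09)·43 = -175.87.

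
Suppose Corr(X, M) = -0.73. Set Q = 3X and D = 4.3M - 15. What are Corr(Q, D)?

Linear rescalings preserve correlation up to sign; here the slopes 3 and 4.3 have the same sign, so Corr(Q, D) = Corr(X, M) = -0.73.

Corr(Q, D) = -0.73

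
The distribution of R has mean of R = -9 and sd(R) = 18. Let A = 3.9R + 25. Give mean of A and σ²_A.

mean of A = -10.1, σ²_A = 4928.04

A = 3.9R + 25 is linear with a = 3.9, b = 25.
mean of A = a·mean of R + b = 3.9·(-9) + 25 = -10.1.
σ²_R = 18² = 324.
σ²_A = a²·σ²_R = 3.9²·324 = 4928.04 (the additive constant 25 does not affect variance).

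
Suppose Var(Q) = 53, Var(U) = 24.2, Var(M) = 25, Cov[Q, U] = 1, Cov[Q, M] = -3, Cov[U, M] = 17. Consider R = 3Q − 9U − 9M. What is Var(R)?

Var(R) = 7324.2

Var(R) = a²·Var(Q) + b²·Var(U) + c²·Var(M) + 2ab·Cov[Q, U] + 2ac·Cov[Q, M] + 2bc·Cov[U, M], with a = 3, b = -9, c = -9.
= 477 + 1960.2 + 2025 + (-54) + 162 + 2754
= 7324.2.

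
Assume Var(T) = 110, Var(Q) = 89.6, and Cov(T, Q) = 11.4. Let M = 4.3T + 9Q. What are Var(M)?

Var(M) = 10173.86

Var(M) = a²·Var(T) + b²·Var(Q) + 2ab·Cov(T, Q) with a = 4.3, b = 9.
= 4.3²·110 + 9²·89.6 + 2·4.3·9·11.4
= 2033.9 + 7257.6 + 882.36 = 10173.86.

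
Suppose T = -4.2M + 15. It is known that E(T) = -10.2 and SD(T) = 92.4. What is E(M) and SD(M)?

E(M) = 6, SD(M) = 22

From T = -4.2M + 15: E(T) = a·E(M) + b, so E(M) = (E(T) − b)/a = (-10.2 − 15)/(-4.2) = 6.
SD(T) = |a|·SD(M), so SD(M) = 92.4/|-4.2| = 22.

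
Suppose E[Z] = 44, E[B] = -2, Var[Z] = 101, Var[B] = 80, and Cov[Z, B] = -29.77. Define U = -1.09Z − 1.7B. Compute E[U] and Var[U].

E[U] = (-1.09)·E[Z] + (-1.7)·E[B] = (-1.09)·44 + (-1.7)·(-2) = -44.56.
Var[U] = a²·Var[Z] + b²·Var[B] + 2ab·Cov[Z, B] with a = -1.09, b = -1.7.
= (-1.09)²·101 + (-1.7)²·80 + 2·(-1.09)·(-1.7)·(-29.77)
= 119.9981 + 231.2 + (-110.32762) = 240.87048.

E[U] = -44.56, Var[U] = 240.87048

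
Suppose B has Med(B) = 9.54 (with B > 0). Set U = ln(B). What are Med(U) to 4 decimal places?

ln(B) is monotone on this domain, so Med(U) = ln(9.54) ≈ 2.2555.

Med(U) = 2.2555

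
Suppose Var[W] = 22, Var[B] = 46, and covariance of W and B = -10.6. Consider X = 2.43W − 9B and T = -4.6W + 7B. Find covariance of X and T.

By bilinearity, covariance of X and T = ac·Var[W] + bd·Var[B] + (ad+bc)·covariance of W and B, with a=2.43, b=-9, c=-4.6, d=7.
ac·Var[W] = 2.43·(-4.6)·22 = -245.916
bd·Var[B] = (-9)·7·46 = -2898
(ad+bc)·covariance of W and B = (58.41)·(-10.6) = -619.146
covariance of X and T = -245.916 + (-2898) + (-619.146) = -3763.062.

covariance of X and T = -3763.062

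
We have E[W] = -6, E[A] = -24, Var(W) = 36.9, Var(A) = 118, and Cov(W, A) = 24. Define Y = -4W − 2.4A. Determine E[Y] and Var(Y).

E[Y] = (-4)·E[W] + (-2.4)·E[A] = (-4)·(-6) + (-2.4)·(-24) = 81.6.
Var(Y) = a²·Var(W) + b²·Var(A) + 2ab·Cov(W, A) with a = -4, b = -2.4.
= (-4)²·36.9 + (-2.4)²·118 + 2·(-4)·(-2.4)·24
= 590.4 + 679.68 + 460.8 = 1730.88.

E[Y] = 81.6, Var(Y) = 1730.88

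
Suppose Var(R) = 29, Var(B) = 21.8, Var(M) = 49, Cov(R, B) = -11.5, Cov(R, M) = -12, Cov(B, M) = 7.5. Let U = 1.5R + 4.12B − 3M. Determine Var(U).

Var(U) = 656.75192

Var(U) = a²·Var(R) + b²·Var(B) + c²·Var(M) + 2ab·Cov(R, B) + 2ac·Cov(R, M) + 2bc·Cov(B, M), with a = 1.5, b = 4.12, c = -3.
= 65.25 + 370.04192 + 441 + (-142.14) + 108 + (-185.4)
= 656.75192.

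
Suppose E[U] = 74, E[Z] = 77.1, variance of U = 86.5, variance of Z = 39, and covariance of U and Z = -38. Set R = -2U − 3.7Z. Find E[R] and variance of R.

E[R] = -433.27, variance of R = 317.51

E[R] = (-2)·E[U] + (-3.7)·E[Z] = (-2)·74 + (-3.7)·77.1 = -433.27.
variance of R = a²·variance of U + b²·variance of Z + 2ab·covariance of U and Z with a = -2, b = -3.7.
= (-2)²·86.5 + (-3.7)²·39 + 2·(-2)·(-3.7)·(-38)
= 346 + 533.91 + (-562.4) = 317.51.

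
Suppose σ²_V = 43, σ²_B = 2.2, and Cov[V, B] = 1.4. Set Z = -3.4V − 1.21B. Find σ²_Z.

σ²_Z = a²·σ²_V + b²·σ²_B + 2ab·Cov[V, B] with a = -3.4, b = -1.21.
= (-3.4)²·43 + (-1.21)²·2.2 + 2·(-3.4)·(-1.21)·1.4
= 497.08 + 3.22102 + 11.5192 = 511.82022.

σ²_Z = 511.82022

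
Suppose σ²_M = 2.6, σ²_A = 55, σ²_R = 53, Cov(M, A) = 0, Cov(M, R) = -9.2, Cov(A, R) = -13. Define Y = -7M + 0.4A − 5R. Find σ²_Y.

σ²_Y = 869.2

σ²_Y = a²·σ²_M + b²·σ²_A + c²·σ²_R + 2ab·Cov(M, A) + 2ac·Cov(M, R) + 2bc·Cov(A, R), with a = -7, b = 0.4, c = -5.
= 127.4 + 8.8 + 1325 + 0 + (-644) + 52
= 869.2.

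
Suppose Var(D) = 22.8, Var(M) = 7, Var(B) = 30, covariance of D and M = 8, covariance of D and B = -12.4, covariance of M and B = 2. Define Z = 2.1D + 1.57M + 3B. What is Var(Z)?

Var(Z) = a²·Var(D) + b²·Var(M) + c²·Var(B) + 2ab·covariance of D and M + 2ac·covariance of D and B + 2bc·covariance of M and B, with a = 2.1, b = 1.57, c = 3.
= 100.548 + 17.2543 + 270 + 52.752 + (-156.24) + 18.84
= 303.1543.

Var(Z) = 303.1543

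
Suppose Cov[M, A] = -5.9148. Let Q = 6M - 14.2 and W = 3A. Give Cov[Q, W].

Cov[Q, W] = -106.4664

Cov[Q, W] = a·c·Cov[M, A] = 6·3·(-5.9148) = -106.4664. Additive constants drop out.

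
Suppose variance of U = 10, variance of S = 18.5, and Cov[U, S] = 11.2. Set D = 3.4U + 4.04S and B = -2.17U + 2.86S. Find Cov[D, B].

Cov[D, B] = 150.69704

By bilinearity, Cov[D, B] = ac·variance of U + bd·variance of S + (ad+bc)·Cov[U, S], with a=3.4, b=4.04, c=-2.17, d=2.86.
ac·variance of U = 3.4·(-2.17)·10 = -73.78
bd·variance of S = 4.04·2.86·18.5 = 213.7564
(ad+bc)·Cov[U, S] = (0.9572)·11.2 = 10.72064
Cov[D, B] = -73.78 + 213.7564 + 10.72064 = 150.69704.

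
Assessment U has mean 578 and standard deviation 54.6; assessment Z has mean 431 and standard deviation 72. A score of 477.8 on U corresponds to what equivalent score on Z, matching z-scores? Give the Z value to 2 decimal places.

Z = 298.87

z = (477.8 − 578)/54.6 ≈ -1.8352.
Z = 431 + z·72 = 431 + (477.8 − 578)·72/54.6 ≈ 298.87.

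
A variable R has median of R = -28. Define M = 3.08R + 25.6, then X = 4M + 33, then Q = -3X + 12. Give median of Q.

median of M = 3.08·(-28) + 25.6 = -60.64.
median of X = 4·(-60.64) + 33 = -209.56.
median of Q = (-3)·(-209.56) + 12 = 640.68.

median of Q = 640.68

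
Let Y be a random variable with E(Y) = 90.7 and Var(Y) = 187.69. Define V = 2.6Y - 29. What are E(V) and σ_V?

V = 2.6Y - 29 is linear with a = 2.6, b = -29.
E(V) = a·E(Y) + b = 2.6·90.7 + (-29) = 206.82.
σ_Y = √187.69 = 13.7.
σ_V = |a|·σ_Y = |2.6|·13.7 = 35.62.

E(V) = 206.82, σ_V = 35.62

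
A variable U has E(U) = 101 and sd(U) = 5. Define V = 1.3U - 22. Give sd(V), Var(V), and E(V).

sd(V) = 6.5, Var(V) = 42.25, E(V) = 109.3

V = 1.3U - 22 is linear with a = 1.3, b = -22.
sd(V) = |a|·sd(U) = |1.3|·5 = 6.5.
Var(U) = 5² = 25.
Var(V) = a²·Var(U) = 1.3²·25 = 42.25 (the additive constant -22 does not affect variance).
E(V) = a·E(U) + b = 1.3·101 + (-22) = 109.3.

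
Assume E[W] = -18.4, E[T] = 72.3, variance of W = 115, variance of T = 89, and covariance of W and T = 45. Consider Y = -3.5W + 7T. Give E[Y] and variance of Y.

E[Y] = 570.5, variance of Y = 3564.75

E[Y] = (-3.5)·E[W] + 7·E[T] = (-3.5)·(-18.4) + 7·72.3 = 570.5.
variance of Y = a²·variance of W + b²·variance of T + 2ab·covariance of W and T with a = -3.5, b = 7.
= (-3.5)²·115 + 7²·89 + 2·(-3.5)·7·45
= 1408.75 + 4361 + (-2205) = 3564.75.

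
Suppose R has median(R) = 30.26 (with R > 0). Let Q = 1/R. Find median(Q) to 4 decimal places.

1/R is monotone on this domain, so median(Q) = 1/(30.26) ≈ 0.033.

median(Q) = 0.033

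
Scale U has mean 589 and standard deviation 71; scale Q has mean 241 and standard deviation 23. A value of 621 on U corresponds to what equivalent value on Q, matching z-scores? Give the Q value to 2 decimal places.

Q = 251.37

z = (621 − 589)/71 ≈ 0.4507.
Q = 241 + z·23 = 241 + (621 − 589)·23/71 ≈ 251.37.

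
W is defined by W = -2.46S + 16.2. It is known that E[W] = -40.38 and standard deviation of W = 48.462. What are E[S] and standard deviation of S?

E[S] = 23, standard deviation of S = 19.7

From W = -2.46S + 16.2: E[W] = a·E[S] + b, so E[S] = (E[W] − b)/a = (-40.38 − 16.2)/(-2.46) = 23.
standard deviation of W = |a|·standard deviation of S, so standard deviation of S = 48.462/|-2.46| = 19.7.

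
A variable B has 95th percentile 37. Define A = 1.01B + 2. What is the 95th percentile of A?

95th percentile of A = 39.37

Since a = 1.01 > 0 the transformation is increasing, so the 95th percentile of A = a·(P_{95} of B) + b = 1.01·37 + 2 = 39.37.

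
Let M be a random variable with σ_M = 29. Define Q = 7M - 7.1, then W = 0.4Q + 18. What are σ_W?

σ_Q = |7|·29 = 203.
σ_W = |0.4|·203 = 81.2.

σ_W = 81.2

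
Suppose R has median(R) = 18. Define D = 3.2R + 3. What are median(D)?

A linear map preserves order up to sign, so median(D) = a·median(R) + b = 3.2·18 + 3 = 60.6.

median(D) = 60.6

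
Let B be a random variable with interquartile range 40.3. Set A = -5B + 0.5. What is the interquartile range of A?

IQR(A) = 201.5

Under A = aB + b, IQR(A) = |a|·IQR(B) = |-5|·40.3 = 201.5 (shifts cancel; spread scales by |a|).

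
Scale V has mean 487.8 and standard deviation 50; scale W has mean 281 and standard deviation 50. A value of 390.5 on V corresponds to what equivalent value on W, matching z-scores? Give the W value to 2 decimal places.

W = 183.70

z = (390.5 − 487.8)/50 = -1.946.
W = 281 + z·50 = 281 + (390.5 − 487.8)·50/50 = 183.70.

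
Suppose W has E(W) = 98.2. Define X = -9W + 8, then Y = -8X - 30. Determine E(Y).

E(Y) = 6976.4

E(X) = (-9)·98.2 + 8 = -875.8.
E(Y) = (-8)·(-875.8) + (-30) = 6976.4.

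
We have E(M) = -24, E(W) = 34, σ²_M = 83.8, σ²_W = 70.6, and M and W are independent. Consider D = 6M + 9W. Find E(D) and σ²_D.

E(D) = 6·E(M) + 9·E(W) = 6·(-24) + 9·34 = 162.
σ²_D = a²·σ²_M + b²·σ²_W + 2ab·covariance of M and W with a = 6, b = 9.
Independence gives covariance of M and W = 0.
= 6²·83.8 + 9²·70.6 + 2·6·9·0
= 3016.8 + 5718.6 + 0 = 8735.4.

E(D) = 162, σ²_D = 8735.4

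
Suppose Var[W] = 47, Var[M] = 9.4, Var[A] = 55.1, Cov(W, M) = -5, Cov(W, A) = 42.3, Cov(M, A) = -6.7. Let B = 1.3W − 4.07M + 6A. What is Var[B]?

Var[B] = 3258.75806

Var[B] = a²·Var[W] + b²·Var[M] + c²·Var[A] + 2ab·Cov(W, M) + 2ac·Cov(W, A) + 2bc·Cov(M, A), with a = 1.3, b = -4.07, c = 6.
= 79.43 + 155.71006 + 1983.6 + 52.91 + 659.88 + 327.228
= 3258.75806.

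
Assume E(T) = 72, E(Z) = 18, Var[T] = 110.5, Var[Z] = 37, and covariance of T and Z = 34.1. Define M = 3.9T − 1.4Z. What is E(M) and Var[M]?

E(M) = 3.9·E(T) + (-1.4)·E(Z) = 3.9·72 + (-1.4)·18 = 255.6.
Var[M] = a²·Var[T] + b²·Var[Z] + 2ab·covariance of T and Z with a = 3.9, b = -1.4.
= 3.9²·110.5 + (-1.4)²·37 + 2·3.9·(-1.4)·34.1
= 1680.705 + 72.52 + (-372.372) = 1380.853.

E(M) = 255.6, Var[M] = 1380.853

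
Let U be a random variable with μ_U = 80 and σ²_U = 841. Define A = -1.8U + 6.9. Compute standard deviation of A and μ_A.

A = -1.8U + 6.9 is linear with a = -1.8, b = 6.9.
standard deviation of U = √841 = 29.
standard deviation of A = |a|·standard deviation of U = |-1.8|·29 = 52.2.
μ_A = a·μ_U + b = (-1.8)·80 + 6.9 = -137.1.

standard deviation of A = 52.2, μ_A = -137.1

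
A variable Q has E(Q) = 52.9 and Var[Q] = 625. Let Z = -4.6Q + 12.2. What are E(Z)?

E(Z) = -231.14

Z = -4.6Q + 12.2 is linear with a = -4.6, b = 12.2.
E(Z) = a·E(Q) + b = (-4.6)·52.9 + 12.2 = -231.14.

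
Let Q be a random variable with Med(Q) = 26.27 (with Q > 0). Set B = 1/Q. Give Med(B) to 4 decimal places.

Med(B) = 0.0381

1/Q is monotone on this domain, so Med(B) = 1/(26.27) ≈ 0.0381.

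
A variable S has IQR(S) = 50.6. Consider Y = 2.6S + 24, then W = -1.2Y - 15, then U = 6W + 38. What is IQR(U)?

IQR(U) = 947.232

IQR(Y) = |2.6|·50.6 = 131.56.
IQR(W) = |-1.2|·131.56 = 157.872.
IQR(U) = |6|·157.872 = 947.232.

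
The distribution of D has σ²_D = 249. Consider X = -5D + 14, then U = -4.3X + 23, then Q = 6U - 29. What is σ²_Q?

σ²_X = (-5)²·249 = 6225.
σ²_U = (-4.3)²·6225 = 115100.25.
σ²_Q = 6²·115100.25 = 4143609.

σ²_Q = 4143609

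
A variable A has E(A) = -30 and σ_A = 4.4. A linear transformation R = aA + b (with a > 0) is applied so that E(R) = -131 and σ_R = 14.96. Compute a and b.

σ_R = a·σ_A (a > 0), so a = 14.96/4.4 = 3.4.
E(R) = a·E(A) + b, so b = -131 − 3.4·(-30) = -29.

a = 3.4, b = -29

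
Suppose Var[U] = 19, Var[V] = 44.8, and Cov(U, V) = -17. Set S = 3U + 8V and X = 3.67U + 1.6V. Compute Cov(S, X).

By bilinearity, Cov(S, X) = ac·Var[U] + bd·Var[V] + (ad+bc)·Cov(U, V), with a=3, b=8, c=3.67, d=1.6.
ac·Var[U] = 3·3.67·19 = 209.19
bd·Var[V] = 8·1.6·44.8 = 573.44
(ad+bc)·Cov(U, V) = (34.16)·(-17) = -580.72
Cov(S, X) = 209.19 + 573.44 + (-580.72) = 201.91.

Cov(S, X) = 201.91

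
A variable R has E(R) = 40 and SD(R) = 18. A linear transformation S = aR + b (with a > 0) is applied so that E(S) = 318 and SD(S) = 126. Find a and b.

SD(S) = a·SD(R) (a > 0), so a = 126/18 = 7.
E(S) = a·E(R) + b, so b = 318 − 7·40 = 38.

a = 7, b = 38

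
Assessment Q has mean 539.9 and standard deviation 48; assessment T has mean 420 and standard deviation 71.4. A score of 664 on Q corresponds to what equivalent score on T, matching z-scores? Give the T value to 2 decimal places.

T = 604.60

z = (664 − 539.9)/48 ≈ 2.5854.
T = 420 + z·71.4 = 420 + (664 − 539.9)·71.4/48 ≈ 604.60.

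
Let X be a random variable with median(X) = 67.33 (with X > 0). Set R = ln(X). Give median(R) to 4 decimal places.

median(R) = 4.2096

ln(X) is monotone on this domain, so median(R) = ln(67.33) ≈ 4.2096.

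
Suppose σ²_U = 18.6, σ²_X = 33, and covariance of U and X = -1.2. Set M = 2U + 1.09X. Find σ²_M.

σ²_M = a²·σ²_U + b²·σ²_X + 2ab·covariance of U and X with a = 2, b = 1.09.
= 2²·18.6 + 1.09²·33 + 2·2·1.09·(-1.2)
= 74.4 + 39.2073 + (-5.232) = 108.3753.

σ²_M = 108.3753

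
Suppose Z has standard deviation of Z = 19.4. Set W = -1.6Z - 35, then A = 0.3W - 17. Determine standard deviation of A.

standard deviation of W = |-1.6|·19.4 = 31.04.
standard deviation of A = |0.3|·31.04 = 9.312.

standard deviation of A = 9.312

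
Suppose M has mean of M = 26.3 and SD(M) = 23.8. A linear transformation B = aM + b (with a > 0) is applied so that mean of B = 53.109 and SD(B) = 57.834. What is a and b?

a = 2.43, b = -10.8

SD(B) = a·SD(M) (a > 0), so a = 57.834/23.8 = 2.43.
mean of B = a·mean of M + b, so b = 53.109 − 2.43·26.3 = -10.8.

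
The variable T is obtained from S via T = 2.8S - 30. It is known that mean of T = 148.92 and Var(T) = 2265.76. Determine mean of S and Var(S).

From T = 2.8S - 30: mean of T = a·mean of S + b, so mean of S = (mean of T − b)/a = (148.92 − (-30))/2.8 = 63.9.
Var(T) = a²·Var(S), so Var(S) = 2265.76/2.8² = 289.

mean of S = 63.9, Var(S) = 289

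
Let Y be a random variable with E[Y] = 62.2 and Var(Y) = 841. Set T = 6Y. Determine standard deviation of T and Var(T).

standard deviation of T = 174, Var(T) = 30276

T = 6Y is linear with a = 6, b = 0.
standard deviation of Y = √841 = 29.
standard deviation of T = |a|·standard deviation of Y = |6|·29 = 174.
Var(T) = a²·Var(Y) = 6²·841 = 30276.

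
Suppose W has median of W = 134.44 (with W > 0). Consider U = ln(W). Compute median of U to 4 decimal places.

ln(W) is monotone on this domain, so median of U = ln(134.44) ≈ 4.9011.

median of U = 4.9011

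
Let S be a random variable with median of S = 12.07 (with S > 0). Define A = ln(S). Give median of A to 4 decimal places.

ln(S) is monotone on this domain, so median of A = ln(12.07) ≈ 2.4907.

median of A = 2.4907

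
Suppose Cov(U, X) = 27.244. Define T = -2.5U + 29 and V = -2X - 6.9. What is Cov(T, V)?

Cov(T, V) = a·c·Cov(U, X) = (-2.5)·(-2)·27.244 = 136.22. Additive constants drop out.

Cov(T, V) = 136.22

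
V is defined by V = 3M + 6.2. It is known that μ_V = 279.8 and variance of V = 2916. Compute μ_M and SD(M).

μ_M = 91.2, SD(M) = 18

From V = 3M + 6.2: μ_V = a·μ_M + b, so μ_M = (μ_V − b)/a = (279.8 − 6.2)/3 = 91.2.
SD(V) = √2916 = 54.
SD(V) = |a|·SD(M), so SD(M) = 54/|3| = 18.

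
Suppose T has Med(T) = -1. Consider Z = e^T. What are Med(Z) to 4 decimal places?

e^T is monotone on this domain, so Med(Z) = exp(-1) ≈ 0.3679.

Med(Z) = 0.3679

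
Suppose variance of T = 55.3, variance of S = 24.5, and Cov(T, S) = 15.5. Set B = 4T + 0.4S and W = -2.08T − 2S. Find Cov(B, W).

By bilinearity, Cov(B, W) = ac·variance of T + bd·variance of S + (ad+bc)·Cov(T, S), with a=4, b=0.4, c=-2.08, d=-2.
ac·variance of T = 4·(-2.08)·55.3 = -460.096
bd·variance of S = 0.4·(-2)·24.5 = -19.6
(ad+bc)·Cov(T, S) = (-8.832)·15.5 = -136.896
Cov(B, W) = -460.096 + (-19.6) + (-136.896) = -616.592.

Cov(B, W) = -616.592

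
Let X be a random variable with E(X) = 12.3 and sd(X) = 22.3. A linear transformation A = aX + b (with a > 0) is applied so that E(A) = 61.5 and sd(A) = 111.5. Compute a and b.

a = 5, b = 0

sd(A) = a·sd(X) (a > 0), so a = 111.5/22.3 = 5.
E(A) = a·E(X) + b, so b = 61.5 − 5·12.3 = 0.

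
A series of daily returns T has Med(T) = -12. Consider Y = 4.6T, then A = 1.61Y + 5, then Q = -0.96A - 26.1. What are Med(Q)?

Med(Y) = 4.6·(-12) = -55.2.
Med(A) = 1.61·(-55.2) + 5 = -83.872.
Med(Q) = (-0.96)·(-83.872) + (-26.1) = 54.41712.

Med(Q) = 54.41712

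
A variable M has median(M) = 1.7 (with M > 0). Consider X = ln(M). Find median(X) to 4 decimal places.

ln(M) is monotone on this domain, so median(X) = ln(1.7) ≈ 0.5306.

median(X) = 0.5306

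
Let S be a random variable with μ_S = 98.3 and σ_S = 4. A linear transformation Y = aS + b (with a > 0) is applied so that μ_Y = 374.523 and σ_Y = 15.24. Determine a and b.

σ_Y = a·σ_S (a > 0), so a = 15.24/4 = 3.81.
μ_Y = a·μ_S + b, so b = 374.523 − 3.81·98.3 = 0.

a = 3.81, b = 0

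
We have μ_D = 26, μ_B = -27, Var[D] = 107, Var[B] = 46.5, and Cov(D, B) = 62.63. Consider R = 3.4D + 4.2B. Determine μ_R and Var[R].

μ_R = 3.4·μ_D + 4.2·μ_B = 3.4·26 + 4.2·(-27) = -25.
Var[R] = a²·Var[D] + b²·Var[B] + 2ab·Cov(D, B) with a = 3.4, b = 4.2.
= 3.4²·107 + 4.2²·46.5 + 2·3.4·4.2·62.63
= 1236.92 + 820.26 + 1788.7128 = 3845.8928.

μ_R = -25, Var[R] = 3845.8928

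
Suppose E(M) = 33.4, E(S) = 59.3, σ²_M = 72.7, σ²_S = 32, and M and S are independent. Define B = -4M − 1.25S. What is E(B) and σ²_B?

E(B) = -207.725, σ²_B = 1213.2

E(B) = (-4)·E(M) + (-1.25)·E(S) = (-4)·33.4 + (-1.25)·59.3 = -207.725.
σ²_B = a²·σ²_M + b²·σ²_S + 2ab·Cov(M, S) with a = -4, b = -1.25.
Independence gives Cov(M, S) = 0.
= (-4)²·72.7 + (-1.25)²·32 + 2·(-4)·(-1.25)·0
= 1163.2 + 50 + 0 = 1213.2.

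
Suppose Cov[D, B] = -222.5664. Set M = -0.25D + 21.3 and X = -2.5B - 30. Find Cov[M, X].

Cov[M, X] = a·c·Cov[D, B] = (-0.25)·(-2.5)·(-222.5664) = -139.104. Additive constants drop out.

Cov[M, X] = -139.104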